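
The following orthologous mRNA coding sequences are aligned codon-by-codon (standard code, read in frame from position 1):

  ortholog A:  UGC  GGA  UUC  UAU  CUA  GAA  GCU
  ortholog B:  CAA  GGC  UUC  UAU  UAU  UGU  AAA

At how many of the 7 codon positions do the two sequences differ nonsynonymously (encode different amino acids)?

Codon 1: UGC Cys / CAA Gln — nonsynonymous.
Codon 2: GGA Gly / GGC Gly — synonymous.
Codon 3: UUC Phe / UUC Phe — identical.
Codon 4: UAU Tyr / UAU Tyr — identical.
Codon 5: CUA Leu / UAU Tyr — nonsynonymous.
Codon 6: GAA Glu / UGU Cys — nonsynonymous.
Codon 7: GCU Ala / AAA Lys — nonsynonymous.
Nonsynonymous differences: 4.

4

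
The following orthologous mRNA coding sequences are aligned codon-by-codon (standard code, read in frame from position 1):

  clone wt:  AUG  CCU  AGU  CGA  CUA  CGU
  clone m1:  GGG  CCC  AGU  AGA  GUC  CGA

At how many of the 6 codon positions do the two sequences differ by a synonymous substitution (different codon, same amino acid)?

3

Codon 1: AUG Met / GGG Gly — nonsynonymous.
Codon 2: CCU Pro / CCC Pro — synonymous.
Codon 3: AGU Ser / AGU Ser — identical.
Codon 4: CGA Arg / AGA Arg — synonymous.
Codon 5: CUA Leu / GUC Val — nonsynonymous.
Codon 6: CGU Arg / CGA Arg — synonymous.
Synonymous differences: 3.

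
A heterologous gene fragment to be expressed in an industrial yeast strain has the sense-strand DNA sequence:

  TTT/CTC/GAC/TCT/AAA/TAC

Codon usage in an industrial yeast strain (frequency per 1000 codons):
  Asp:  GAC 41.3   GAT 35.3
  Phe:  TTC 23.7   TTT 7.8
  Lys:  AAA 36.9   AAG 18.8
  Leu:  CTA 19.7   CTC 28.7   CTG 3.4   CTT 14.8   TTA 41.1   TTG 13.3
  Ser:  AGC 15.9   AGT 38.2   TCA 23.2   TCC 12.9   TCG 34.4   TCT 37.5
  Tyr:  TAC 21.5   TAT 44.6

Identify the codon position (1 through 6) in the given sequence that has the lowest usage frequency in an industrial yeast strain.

1

Codon 1 TTT (Phe): 7.8 per 1000.
Codon 2 CTC (Leu): 28.7 per 1000.
Codon 3 GAC (Asp): 41.3 per 1000.
Codon 4 TCT (Ser): 37.5 per 1000.
Codon 5 AAA (Lys): 36.9 per 1000.
Codon 6 TAC (Tyr): 21.5 per 1000.
Lowest frequency is 7.8 at codon 1.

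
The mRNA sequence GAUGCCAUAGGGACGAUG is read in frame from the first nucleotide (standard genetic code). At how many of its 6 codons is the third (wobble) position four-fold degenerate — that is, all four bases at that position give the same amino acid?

3

Codon 1 GAU (Asp): third position 2-fold.
Codon 2 GCC (Ala): third position 4-fold.
Codon 3 AUA (Ile): third position 3-fold.
Codon 4 GGG (Gly): third position 4-fold.
Codon 5 ACG (Thr): third position 4-fold.
Codon 6 AUG (Met): third position 1-fold.
Four-fold degenerate third positions: 3.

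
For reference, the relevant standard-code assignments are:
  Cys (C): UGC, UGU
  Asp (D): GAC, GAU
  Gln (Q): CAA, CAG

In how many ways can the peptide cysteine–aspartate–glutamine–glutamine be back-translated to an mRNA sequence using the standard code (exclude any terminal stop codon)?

16

Cys: 2 codons.
Asp: 2 codons.
Gln: 2 codons.
Gln: 2 codons.
2 × 2 × 2 × 2 = 16.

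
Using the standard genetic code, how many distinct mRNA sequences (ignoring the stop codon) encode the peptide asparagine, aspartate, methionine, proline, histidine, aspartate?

64

Asn: 2 codons.
Asp: 2 codons.
Met: 1 codon.
Pro: 4 codons.
His: 2 codons.
Asp: 2 codons.
2 × 2 × 1 × 4 × 2 × 2 = 64.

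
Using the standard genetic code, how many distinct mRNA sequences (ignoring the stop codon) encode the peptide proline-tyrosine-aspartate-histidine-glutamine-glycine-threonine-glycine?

4096

Pro: 4 codons.
Tyr: 2 codons.
Asp: 2 codons.
His: 2 codons.
Gln: 2 codons.
Gly: 4 codons.
Thr: 4 codons.
Gly: 4 codons.
4 × 2 × 2 × 2 × 2 × 4 × 4 × 4 = 4096.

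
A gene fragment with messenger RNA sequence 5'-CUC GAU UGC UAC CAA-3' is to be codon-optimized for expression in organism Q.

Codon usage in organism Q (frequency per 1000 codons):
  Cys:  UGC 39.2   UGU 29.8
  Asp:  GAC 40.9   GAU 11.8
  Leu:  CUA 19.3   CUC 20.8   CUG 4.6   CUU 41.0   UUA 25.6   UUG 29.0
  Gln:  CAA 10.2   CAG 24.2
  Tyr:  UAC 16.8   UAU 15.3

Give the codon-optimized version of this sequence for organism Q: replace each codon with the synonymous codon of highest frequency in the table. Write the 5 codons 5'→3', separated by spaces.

CUU GAC UGC UAC CAG

Codon 1 (Leu): best is CUU at 41.0.
Codon 2 (Asp): best is GAC at 40.9.
Codon 3 (Cys): best is UGC at 39.2.
Codon 4 (Tyr): best is UAC at 16.8.
Codon 5 (Gln): best is CAG at 24.2.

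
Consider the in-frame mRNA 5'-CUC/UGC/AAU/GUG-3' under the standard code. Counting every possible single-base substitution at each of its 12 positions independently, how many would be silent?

Codon 1 (CUC, Leu): 3 synonymous substitutions.
Codon 2 (UGC, Cys): 1 synonymous substitution.
Codon 3 (AAU, Asn): 1 synonymous substitution.
Codon 4 (GUG, Val): 3 synonymous substitutions.
Total: 3 + 1 + 1 + 3 = 8.

8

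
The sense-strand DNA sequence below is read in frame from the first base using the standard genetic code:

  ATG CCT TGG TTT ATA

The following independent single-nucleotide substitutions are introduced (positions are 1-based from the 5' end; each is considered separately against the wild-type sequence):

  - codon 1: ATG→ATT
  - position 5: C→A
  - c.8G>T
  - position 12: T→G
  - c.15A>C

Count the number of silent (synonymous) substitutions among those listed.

Codon 1: ATG (Met) → ATT (Ile) — missense.
Codon 2: CCT (Pro) → CAT (His) — missense.
Codon 3: TGG (Trp) → TTG (Leu) — missense.
Codon 4: TTT (Phe) → TTG (Leu) — missense.
Codon 5: ATA (Ile) → ATC (Ile) — synonymous.
Synonymous: 1 of 5.

1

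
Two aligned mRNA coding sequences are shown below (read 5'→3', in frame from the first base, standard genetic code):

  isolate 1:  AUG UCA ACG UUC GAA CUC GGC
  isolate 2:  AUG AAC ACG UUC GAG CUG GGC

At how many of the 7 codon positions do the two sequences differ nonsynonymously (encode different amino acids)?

1

Codon 1: AUG Met / AUG Met — identical.
Codon 2: UCA Ser / AAC Asn — nonsynonymous.
Codon 3: ACG Thr / ACG Thr — identical.
Codon 4: UUC Phe / UUC Phe — identical.
Codon 5: GAA Glu / GAG Glu — synonymous.
Codon 6: CUC Leu / CUG Leu — synonymous.
Codon 7: GGC Gly / GGC Gly — identical.
Nonsynonymous differences: 1.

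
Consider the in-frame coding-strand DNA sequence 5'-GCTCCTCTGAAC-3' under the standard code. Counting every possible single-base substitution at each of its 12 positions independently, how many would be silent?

Codon 1 (GCT, Ala): 3 synonymous substitutions.
Codon 2 (CCT, Pro): 3 synonymous substitutions.
Codon 3 (CTG, Leu): 4 synonymous substitutions.
Codon 4 (AAC, Asn): 1 synonymous substitution.
Total: 3 + 3 + 4 + 1 = 11.

11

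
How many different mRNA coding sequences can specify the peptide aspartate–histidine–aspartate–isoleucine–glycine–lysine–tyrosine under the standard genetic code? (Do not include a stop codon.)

Asp: 2 codons.
His: 2 codons.
Asp: 2 codons.
Ile: 3 codons.
Gly: 4 codons.
Lys: 2 codons.
Tyr: 2 codons.
2 × 2 × 2 × 3 × 4 × 2 × 2 = 384.

384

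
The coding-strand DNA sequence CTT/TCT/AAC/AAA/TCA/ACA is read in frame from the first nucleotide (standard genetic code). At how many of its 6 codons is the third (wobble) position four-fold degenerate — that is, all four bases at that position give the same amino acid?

Codon 1 CTT (Leu): third position 4-fold.
Codon 2 TCT (Ser): third position 4-fold.
Codon 3 AAC (Asn): third position 2-fold.
Codon 4 AAA (Lys): third position 2-fold.
Codon 5 TCA (Ser): third position 4-fold.
Codon 6 ACA (Thr): third position 4-fold.
Four-fold degenerate third positions: 4.

4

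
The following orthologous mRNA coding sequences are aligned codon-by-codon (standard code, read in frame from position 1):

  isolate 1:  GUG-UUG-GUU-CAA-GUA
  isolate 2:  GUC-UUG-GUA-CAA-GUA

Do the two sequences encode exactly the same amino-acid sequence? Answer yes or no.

yes

Codon 1: GUG Val / GUC Val — synonymous.
Codon 2: UUG Leu / UUG Leu — identical.
Codon 3: GUU Val / GUA Val — synonymous.
Codon 4: CAA Gln / CAA Gln — identical.
Codon 5: GUA Val / GUA Val — identical.
Nonsynonymous differences: 0 → same protein.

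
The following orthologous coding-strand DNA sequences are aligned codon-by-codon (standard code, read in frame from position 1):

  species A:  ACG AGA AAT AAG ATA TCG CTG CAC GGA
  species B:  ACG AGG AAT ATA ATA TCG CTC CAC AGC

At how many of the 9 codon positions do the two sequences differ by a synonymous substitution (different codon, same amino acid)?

2

Codon 1: ACG Thr / ACG Thr — identical.
Codon 2: AGA Arg / AGG Arg — synonymous.
Codon 3: AAT Asn / AAT Asn — identical.
Codon 4: AAG Lys / ATA Ile — nonsynonymous.
Codon 5: ATA Ile / ATA Ile — identical.
Codon 6: TCG Ser / TCG Ser — identical.
Codon 7: CTG Leu / CTC Leu — synonymous.
Codon 8: CAC His / CAC His — identical.
Codon 9: GGA Gly / AGC Ser — nonsynonymous.
Synonymous differences: 2.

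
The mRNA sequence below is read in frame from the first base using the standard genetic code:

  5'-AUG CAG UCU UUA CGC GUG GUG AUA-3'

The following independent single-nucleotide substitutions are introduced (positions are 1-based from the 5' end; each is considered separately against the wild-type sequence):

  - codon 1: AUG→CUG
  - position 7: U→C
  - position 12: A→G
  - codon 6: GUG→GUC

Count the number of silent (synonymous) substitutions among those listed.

Codon 1: AUG (Met) → CUG (Leu) — missense.
Codon 3: UCU (Ser) → CCU (Pro) — missense.
Codon 4: UUA (Leu) → UUG (Leu) — synonymous.
Codon 6: GUG (Val) → GUC (Val) — synonymous.
Synonymous: 2 of 4.

2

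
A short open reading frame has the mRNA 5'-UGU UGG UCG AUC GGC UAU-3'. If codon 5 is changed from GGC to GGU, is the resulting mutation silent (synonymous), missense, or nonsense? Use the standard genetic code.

silent

Position 15 falls in codon 5: GGC → Gly.
After the substitution the codon is GGU → Gly.
Both encode Gly, so the change is synonymous.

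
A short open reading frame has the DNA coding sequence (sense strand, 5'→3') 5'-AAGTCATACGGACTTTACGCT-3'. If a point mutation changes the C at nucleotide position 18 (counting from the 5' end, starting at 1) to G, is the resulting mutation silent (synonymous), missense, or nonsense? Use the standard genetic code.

Position 18 falls in codon 6: TAC → Tyr.
After the substitution the codon is TAG → Stop.
The new codon is a stop codon, so this is a nonsense mutation.

nonsense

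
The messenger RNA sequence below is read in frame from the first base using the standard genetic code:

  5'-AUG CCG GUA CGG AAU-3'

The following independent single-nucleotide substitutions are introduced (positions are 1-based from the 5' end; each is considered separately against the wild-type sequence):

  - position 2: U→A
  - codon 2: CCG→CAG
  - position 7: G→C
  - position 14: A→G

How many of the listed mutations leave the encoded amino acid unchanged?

Codon 1: AUG (Met) → AAG (Lys) — missense.
Codon 2: CCG (Pro) → CAG (Gln) — missense.
Codon 3: GUA (Val) → CUA (Leu) — missense.
Codon 5: AAU (Asn) → AGU (Ser) — missense.
Synonymous: 0 of 4.

0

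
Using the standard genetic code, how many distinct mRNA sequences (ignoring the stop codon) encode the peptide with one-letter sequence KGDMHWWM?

Lys: 2 codons.
Gly: 4 codons.
Asp: 2 codons.
Met: 1 codon.
His: 2 codons.
Trp: 1 codon.
Trp: 1 codon.
Met: 1 codon.
2 × 4 × 2 × 1 × 2 × 1 × 1 × 1 = 32.

32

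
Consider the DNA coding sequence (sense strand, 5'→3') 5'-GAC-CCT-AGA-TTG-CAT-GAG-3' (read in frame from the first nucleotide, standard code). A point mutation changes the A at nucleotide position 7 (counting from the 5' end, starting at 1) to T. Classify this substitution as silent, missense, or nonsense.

nonsense

Position 7 falls in codon 3: AGA → Arg.
After the substitution the codon is TGA → Stop.
The new codon is a stop codon, so this is a nonsense mutation.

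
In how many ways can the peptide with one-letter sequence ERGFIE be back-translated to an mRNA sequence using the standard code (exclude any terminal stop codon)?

Glu: 2 codons.
Arg: 6 codons.
Gly: 4 codons.
Phe: 2 codons.
Ile: 3 codons.
Glu: 2 codons.
2 × 6 × 4 × 2 × 3 × 2 = 576.

576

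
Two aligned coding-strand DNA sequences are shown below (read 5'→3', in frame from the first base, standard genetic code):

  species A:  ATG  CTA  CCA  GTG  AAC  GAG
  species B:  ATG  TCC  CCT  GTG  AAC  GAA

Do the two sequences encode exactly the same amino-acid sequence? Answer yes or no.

Codon 1: ATG Met / ATG Met — identical.
Codon 2: CTA Leu / TCC Ser — nonsynonymous.
Codon 3: CCA Pro / CCT Pro — synonymous.
Codon 4: GTG Val / GTG Val — identical.
Codon 5: AAC Asn / AAC Asn — identical.
Codon 6: GAG Glu / GAA Glu — synonymous.
Nonsynonymous differences: 1 → different protein.

no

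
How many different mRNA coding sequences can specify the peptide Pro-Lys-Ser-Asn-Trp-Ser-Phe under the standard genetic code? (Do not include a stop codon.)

1152

Pro: 4 codons.
Lys: 2 codons.
Ser: 6 codons.
Asn: 2 codons.
Trp: 1 codon.
Ser: 6 codons.
Phe: 2 codons.
4 × 2 × 6 × 2 × 1 × 6 × 2 = 1152.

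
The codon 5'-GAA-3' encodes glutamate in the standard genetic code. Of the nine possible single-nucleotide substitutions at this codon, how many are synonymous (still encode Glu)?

Position 1: none → 0 synonymous.
Position 2: none → 0 synonymous.
Position 3: GAG → 1 synonymous.
Total: 0 + 0 + 1 = 1.

1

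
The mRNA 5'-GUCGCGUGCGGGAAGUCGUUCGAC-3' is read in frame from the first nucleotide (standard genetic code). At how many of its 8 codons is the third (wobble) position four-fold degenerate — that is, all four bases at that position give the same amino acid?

Codon 1 GUC (Val): third position 4-fold.
Codon 2 GCG (Ala): third position 4-fold.
Codon 3 UGC (Cys): third position 2-fold.
Codon 4 GGG (Gly): third position 4-fold.
Codon 5 AAG (Lys): third position 2-fold.
Codon 6 UCG (Ser): third position 4-fold.
Codon 7 UUC (Phe): third position 2-fold.
Codon 8 GAC (Asp): third position 2-fold.
Four-fold degenerate third positions: 4.

4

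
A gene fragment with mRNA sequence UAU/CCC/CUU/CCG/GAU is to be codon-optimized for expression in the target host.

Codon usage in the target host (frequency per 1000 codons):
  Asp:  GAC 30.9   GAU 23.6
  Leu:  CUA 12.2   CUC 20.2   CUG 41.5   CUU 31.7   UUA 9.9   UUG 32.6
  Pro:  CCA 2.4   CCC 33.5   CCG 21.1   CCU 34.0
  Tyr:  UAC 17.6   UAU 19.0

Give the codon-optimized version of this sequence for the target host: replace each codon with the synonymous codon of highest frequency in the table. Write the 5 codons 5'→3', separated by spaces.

UAU CCU CUG CCU GAC

Codon 1 (Tyr): best is UAU at 19.0.
Codon 2 (Pro): best is CCU at 34.0.
Codon 3 (Leu): best is CUG at 41.5.
Codon 4 (Pro): best is CCU at 34.0.
Codon 5 (Asp): best is GAC at 30.9.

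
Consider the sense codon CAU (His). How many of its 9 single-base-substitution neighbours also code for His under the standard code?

Position 1: none → 0 synonymous.
Position 2: none → 0 synonymous.
Position 3: CAC → 1 synonymous.
Total: 0 + 0 + 1 = 1.

1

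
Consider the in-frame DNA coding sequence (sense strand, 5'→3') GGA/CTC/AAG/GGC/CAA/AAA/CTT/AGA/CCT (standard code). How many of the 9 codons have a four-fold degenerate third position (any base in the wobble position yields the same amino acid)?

5

Codon 1 GGA (Gly): third position 4-fold.
Codon 2 CTC (Leu): third position 4-fold.
Codon 3 AAG (Lys): third position 2-fold.
Codon 4 GGC (Gly): third position 4-fold.
Codon 5 CAA (Gln): third position 2-fold.
Codon 6 AAA (Lys): third position 2-fold.
Codon 7 CTT (Leu): third position 4-fold.
Codon 8 AGA (Arg): third position 2-fold.
Codon 9 CCT (Pro): third position 4-fold.
Four-fold degenerate third positions: 5.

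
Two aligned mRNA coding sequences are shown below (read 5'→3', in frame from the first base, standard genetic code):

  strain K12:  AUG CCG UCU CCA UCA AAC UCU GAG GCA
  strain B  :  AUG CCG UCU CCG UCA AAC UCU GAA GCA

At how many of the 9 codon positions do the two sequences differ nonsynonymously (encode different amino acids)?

0

Codon 1: AUG Met / AUG Met — identical.
Codon 2: CCG Pro / CCG Pro — identical.
Codon 3: UCU Ser / UCU Ser — identical.
Codon 4: CCA Pro / CCG Pro — synonymous.
Codon 5: UCA Ser / UCA Ser — identical.
Codon 6: AAC Asn / AAC Asn — identical.
Codon 7: UCU Ser / UCU Ser — identical.
Codon 8: GAG Glu / GAA Glu — synonymous.
Codon 9: GCA Ala / GCA Ala — identical.
Nonsynonymous differences: 0.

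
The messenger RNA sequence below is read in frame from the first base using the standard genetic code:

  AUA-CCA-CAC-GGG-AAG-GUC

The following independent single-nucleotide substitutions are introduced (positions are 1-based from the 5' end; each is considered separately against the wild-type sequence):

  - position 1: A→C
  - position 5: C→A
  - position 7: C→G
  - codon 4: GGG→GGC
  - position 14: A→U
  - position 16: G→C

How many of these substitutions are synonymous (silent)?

Codon 1: AUA (Ile) → CUA (Leu) — missense.
Codon 2: CCA (Pro) → CAA (Gln) — missense.
Codon 3: CAC (His) → GAC (Asp) — missense.
Codon 4: GGG (Gly) → GGC (Gly) — synonymous.
Codon 5: AAG (Lys) → AUG (Met) — missense.
Codon 6: GUC (Val) → CUC (Leu) — missense.
Synonymous: 1 of 6.

1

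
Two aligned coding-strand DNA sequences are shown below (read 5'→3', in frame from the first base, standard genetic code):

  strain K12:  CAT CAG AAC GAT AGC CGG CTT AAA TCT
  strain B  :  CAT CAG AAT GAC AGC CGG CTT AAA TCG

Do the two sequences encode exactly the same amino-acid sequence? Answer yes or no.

yes

Codon 1: CAT His / CAT His — identical.
Codon 2: CAG Gln / CAG Gln — identical.
Codon 3: AAC Asn / AAT Asn — synonymous.
Codon 4: GAT Asp / GAC Asp — synonymous.
Codon 5: AGC Ser / AGC Ser — identical.
Codon 6: CGG Arg / CGG Arg — identical.
Codon 7: CTT Leu / CTT Leu — identical.
Codon 8: AAA Lys / AAA Lys — identical.
Codon 9: TCT Ser / TCG Ser — synonymous.
Nonsynonymous differences: 0 → same protein.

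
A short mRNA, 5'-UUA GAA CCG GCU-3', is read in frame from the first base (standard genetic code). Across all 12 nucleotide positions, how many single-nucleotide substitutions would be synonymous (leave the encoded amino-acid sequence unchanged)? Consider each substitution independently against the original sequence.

9

Codon 1 (UUA, Leu): 2 synonymous substitutions.
Codon 2 (GAA, Glu): 1 synonymous substitution.
Codon 3 (CCG, Pro): 3 synonymous substitutions.
Codon 4 (GCU, Ala): 3 synonymous substitutions.
Total: 2 + 1 + 3 + 3 = 9.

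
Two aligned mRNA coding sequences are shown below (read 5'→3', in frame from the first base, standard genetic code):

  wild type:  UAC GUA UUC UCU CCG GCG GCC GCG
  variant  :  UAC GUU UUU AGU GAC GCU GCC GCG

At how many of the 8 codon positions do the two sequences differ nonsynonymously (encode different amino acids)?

Codon 1: UAC Tyr / UAC Tyr — identical.
Codon 2: GUA Val / GUU Val — synonymous.
Codon 3: UUC Phe / UUU Phe — synonymous.
Codon 4: UCU Ser / AGU Ser — synonymous.
Codon 5: CCG Pro / GAC Asp — nonsynonymous.
Codon 6: GCG Ala / GCU Ala — synonymous.
Codon 7: GCC Ala / GCC Ala — identical.
Codon 8: GCG Ala / GCG Ala — identical.
Nonsynonymous differences: 1.

1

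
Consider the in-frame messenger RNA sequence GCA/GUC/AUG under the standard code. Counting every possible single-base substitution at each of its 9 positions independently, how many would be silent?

6

Codon 1 (GCA, Ala): 3 synonymous substitutions.
Codon 2 (GUC, Val): 3 synonymous substitutions.
Codon 3 (AUG, Met): 0 synonymous substitutions.
Total: 3 + 3 + 0 = 6.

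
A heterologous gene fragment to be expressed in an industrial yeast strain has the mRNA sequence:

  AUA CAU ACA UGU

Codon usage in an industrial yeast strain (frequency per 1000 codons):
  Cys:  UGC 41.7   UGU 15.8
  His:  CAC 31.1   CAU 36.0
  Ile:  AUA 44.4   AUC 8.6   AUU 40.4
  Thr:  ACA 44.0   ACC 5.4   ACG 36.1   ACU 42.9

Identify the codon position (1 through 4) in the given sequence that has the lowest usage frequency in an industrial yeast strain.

Codon 1 AUA (Ile): 44.4 per 1000.
Codon 2 CAU (His): 36.0 per 1000.
Codon 3 ACA (Thr): 44.0 per 1000.
Codon 4 UGU (Cys): 15.8 per 1000.
Lowest frequency is 15.8 at codon 4.

4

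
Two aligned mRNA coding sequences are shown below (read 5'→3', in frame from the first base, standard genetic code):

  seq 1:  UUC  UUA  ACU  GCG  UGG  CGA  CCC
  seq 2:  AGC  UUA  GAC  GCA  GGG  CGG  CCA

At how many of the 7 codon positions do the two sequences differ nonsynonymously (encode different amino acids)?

Codon 1: UUC Phe / AGC Ser — nonsynonymous.
Codon 2: UUA Leu / UUA Leu — identical.
Codon 3: ACU Thr / GAC Asp — nonsynonymous.
Codon 4: GCG Ala / GCA Ala — synonymous.
Codon 5: UGG Trp / GGG Gly — nonsynonymous.
Codon 6: CGA Arg / CGG Arg — synonymous.
Codon 7: CCC Pro / CCA Pro — synonymous.
Nonsynonymous differences: 3.

3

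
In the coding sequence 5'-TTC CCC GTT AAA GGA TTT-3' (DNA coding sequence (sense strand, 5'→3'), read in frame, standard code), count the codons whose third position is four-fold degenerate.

3

Codon 1 TTC (Phe): third position 2-fold.
Codon 2 CCC (Pro): third position 4-fold.
Codon 3 GTT (Val): third position 4-fold.
Codon 4 AAA (Lys): third position 2-fold.
Codon 5 GGA (Gly): third position 4-fold.
Codon 6 TTT (Phe): third position 2-fold.
Four-fold degenerate third positions: 3.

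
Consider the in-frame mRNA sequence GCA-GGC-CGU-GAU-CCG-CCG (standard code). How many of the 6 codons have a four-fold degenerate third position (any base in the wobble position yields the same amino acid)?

Codon 1 GCA (Ala): third position 4-fold.
Codon 2 GGC (Gly): third position 4-fold.
Codon 3 CGU (Arg): third position 4-fold.
Codon 4 GAU (Asp): third position 2-fold.
Codon 5 CCG (Pro): third position 4-fold.
Codon 6 CCG (Pro): third position 4-fold.
Four-fold degenerate third positions: 5.

5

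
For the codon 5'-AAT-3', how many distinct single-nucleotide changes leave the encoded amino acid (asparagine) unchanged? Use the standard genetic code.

1

Position 1: none → 0 synonymous.
Position 2: none → 0 synonymous.
Position 3: AAC → 1 synonymous.
Total: 0 + 0 + 1 = 1.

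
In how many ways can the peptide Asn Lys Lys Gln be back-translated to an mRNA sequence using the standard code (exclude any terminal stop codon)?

Asn: 2 codons.
Lys: 2 codons.
Lys: 2 codons.
Gln: 2 codons.
2 × 2 × 2 × 2 = 16.

16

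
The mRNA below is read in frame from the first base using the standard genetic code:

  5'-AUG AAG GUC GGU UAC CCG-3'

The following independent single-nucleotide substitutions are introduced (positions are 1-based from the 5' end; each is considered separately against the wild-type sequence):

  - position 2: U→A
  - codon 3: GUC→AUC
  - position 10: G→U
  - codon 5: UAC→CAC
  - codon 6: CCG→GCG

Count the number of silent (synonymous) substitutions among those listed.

0

Codon 1: AUG (Met) → AAG (Lys) — missense.
Codon 3: GUC (Val) → AUC (Ile) — missense.
Codon 4: GGU (Gly) → UGU (Cys) — missense.
Codon 5: UAC (Tyr) → CAC (His) — missense.
Codon 6: CCG (Pro) → GCG (Ala) — missense.
Synonymous: 0 of 5.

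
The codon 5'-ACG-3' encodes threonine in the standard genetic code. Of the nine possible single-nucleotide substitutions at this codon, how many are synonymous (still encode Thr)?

3

Position 1: none → 0 synonymous.
Position 2: none → 0 synonymous.
Position 3: ACT, ACC, ACA → 3 synonymous.
Total: 0 + 0 + 3 = 3.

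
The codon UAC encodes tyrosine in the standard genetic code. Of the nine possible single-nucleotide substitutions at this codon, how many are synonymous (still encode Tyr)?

Position 1: none → 0 synonymous.
Position 2: none → 0 synonymous.
Position 3: UAU → 1 synonymous.
Total: 0 + 0 + 1 = 1.

1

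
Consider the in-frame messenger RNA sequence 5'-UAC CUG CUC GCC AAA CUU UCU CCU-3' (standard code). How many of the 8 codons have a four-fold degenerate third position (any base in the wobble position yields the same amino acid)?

Codon 1 UAC (Tyr): third position 2-fold.
Codon 2 CUG (Leu): third position 4-fold.
Codon 3 CUC (Leu): third position 4-fold.
Codon 4 GCC (Ala): third position 4-fold.
Codon 5 AAA (Lys): third position 2-fold.
Codon 6 CUU (Leu): third position 4-fold.
Codon 7 UCU (Ser): third position 4-fold.
Codon 8 CCU (Pro): third position 4-fold.
Four-fold degenerate third positions: 6.

6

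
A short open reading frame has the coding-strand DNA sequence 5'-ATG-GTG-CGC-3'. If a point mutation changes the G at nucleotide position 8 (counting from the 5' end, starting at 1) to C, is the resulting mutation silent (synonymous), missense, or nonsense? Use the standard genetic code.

Position 8 falls in codon 3: CGC → Arg.
After the substitution the codon is CCC → Pro.
Arg ≠ Pro, so this is a missense mutation.

missense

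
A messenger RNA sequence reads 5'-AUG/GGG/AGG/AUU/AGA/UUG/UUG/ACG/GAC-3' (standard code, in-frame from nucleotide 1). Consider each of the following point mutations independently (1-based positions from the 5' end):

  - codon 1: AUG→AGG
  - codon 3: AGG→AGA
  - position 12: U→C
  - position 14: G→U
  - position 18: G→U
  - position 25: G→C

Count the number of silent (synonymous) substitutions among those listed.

2

Codon 1: AUG (Met) → AGG (Arg) — missense.
Codon 3: AGG (Arg) → AGA (Arg) — synonymous.
Codon 4: AUU (Ile) → AUC (Ile) — synonymous.
Codon 5: AGA (Arg) → AUA (Ile) — missense.
Codon 6: UUG (Leu) → UUU (Phe) — missense.
Codon 9: GAC (Asp) → CAC (His) — missense.
Synonymous: 2 of 6.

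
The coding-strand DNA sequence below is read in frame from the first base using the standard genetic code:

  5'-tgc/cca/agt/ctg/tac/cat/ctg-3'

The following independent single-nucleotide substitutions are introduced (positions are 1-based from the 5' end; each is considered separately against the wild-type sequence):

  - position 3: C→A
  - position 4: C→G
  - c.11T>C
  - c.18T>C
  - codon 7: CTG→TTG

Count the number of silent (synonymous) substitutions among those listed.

Codon 1: TGC (Cys) → TGA (Stop) — nonsense.
Codon 2: CCA (Pro) → GCA (Ala) — missense.
Codon 4: CTG (Leu) → CCG (Pro) — missense.
Codon 6: CAT (His) → CAC (His) — synonymous.
Codon 7: CTG (Leu) → TTG (Leu) — synonymous.
Synonymous: 2 of 5.

2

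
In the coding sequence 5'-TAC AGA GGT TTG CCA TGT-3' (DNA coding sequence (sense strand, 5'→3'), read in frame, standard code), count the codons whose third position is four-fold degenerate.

2

Codon 1 TAC (Tyr): third position 2-fold.
Codon 2 AGA (Arg): third position 2-fold.
Codon 3 GGT (Gly): third position 4-fold.
Codon 4 TTG (Leu): third position 2-fold.
Codon 5 CCA (Pro): third position 4-fold.
Codon 6 TGT (Cys): third position 2-fold.
Four-fold degenerate third positions: 2.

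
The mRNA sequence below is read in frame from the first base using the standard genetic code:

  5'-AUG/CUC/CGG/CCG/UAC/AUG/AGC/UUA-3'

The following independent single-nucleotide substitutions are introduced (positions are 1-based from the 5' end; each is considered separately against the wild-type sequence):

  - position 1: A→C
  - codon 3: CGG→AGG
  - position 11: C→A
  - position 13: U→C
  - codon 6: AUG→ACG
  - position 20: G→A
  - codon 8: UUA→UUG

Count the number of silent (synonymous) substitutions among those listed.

Codon 1: AUG (Met) → CUG (Leu) — missense.
Codon 3: CGG (Arg) → AGG (Arg) — synonymous.
Codon 4: CCG (Pro) → CAG (Gln) — missense.
Codon 5: UAC (Tyr) → CAC (His) — missense.
Codon 6: AUG (Met) → ACG (Thr) — missense.
Codon 7: AGC (Ser) → AAC (Asn) — missense.
Codon 8: UUA (Leu) → UUG (Leu) — synonymous.
Synonymous: 2 of 7.

2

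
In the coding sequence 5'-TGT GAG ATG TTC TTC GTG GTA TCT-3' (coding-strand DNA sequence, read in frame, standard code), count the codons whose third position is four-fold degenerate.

Codon 1 TGT (Cys): third position 2-fold.
Codon 2 GAG (Glu): third position 2-fold.
Codon 3 ATG (Met): third position 1-fold.
Codon 4 TTC (Phe): third position 2-fold.
Codon 5 TTC (Phe): third position 2-fold.
Codon 6 GTG (Val): third position 4-fold.
Codon 7 GTA (Val): third position 4-fold.
Codon 8 TCT (Ser): third position 4-fold.
Four-fold degenerate third positions: 3.

3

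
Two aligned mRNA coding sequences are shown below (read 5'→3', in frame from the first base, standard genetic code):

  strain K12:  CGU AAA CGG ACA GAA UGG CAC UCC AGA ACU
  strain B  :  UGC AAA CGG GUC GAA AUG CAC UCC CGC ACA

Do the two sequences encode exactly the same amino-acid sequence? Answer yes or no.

no

Codon 1: CGU Arg / UGC Cys — nonsynonymous.
Codon 2: AAA Lys / AAA Lys — identical.
Codon 3: CGG Arg / CGG Arg — identical.
Codon 4: ACA Thr / GUC Val — nonsynonymous.
Codon 5: GAA Glu / GAA Glu — identical.
Codon 6: UGG Trp / AUG Met — nonsynonymous.
Codon 7: CAC His / CAC His — identical.
Codon 8: UCC Ser / UCC Ser — identical.
Codon 9: AGA Arg / CGC Arg — synonymous.
Codon 10: ACU Thr / ACA Thr — synonymous.
Nonsynonymous differences: 3 → different protein.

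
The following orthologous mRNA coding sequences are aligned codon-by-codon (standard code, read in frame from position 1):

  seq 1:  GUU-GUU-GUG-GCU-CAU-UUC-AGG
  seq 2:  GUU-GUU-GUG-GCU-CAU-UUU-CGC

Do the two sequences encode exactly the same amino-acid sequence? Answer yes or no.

yes

Codon 1: GUU Val / GUU Val — identical.
Codon 2: GUU Val / GUU Val — identical.
Codon 3: GUG Val / GUG Val — identical.
Codon 4: GCU Ala / GCU Ala — identical.
Codon 5: CAU His / CAU His — identical.
Codon 6: UUC Phe / UUU Phe — synonymous.
Codon 7: AGG Arg / CGC Arg — synonymous.
Nonsynonymous differences: 0 → same protein.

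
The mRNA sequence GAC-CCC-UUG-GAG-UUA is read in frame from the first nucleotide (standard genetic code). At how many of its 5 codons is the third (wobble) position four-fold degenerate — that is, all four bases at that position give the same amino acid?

1

Codon 1 GAC (Asp): third position 2-fold.
Codon 2 CCC (Pro): third position 4-fold.
Codon 3 UUG (Leu): third position 2-fold.
Codon 4 GAG (Glu): third position 2-fold.
Codon 5 UUA (Leu): third position 2-fold.
Four-fold degenerate third positions: 1.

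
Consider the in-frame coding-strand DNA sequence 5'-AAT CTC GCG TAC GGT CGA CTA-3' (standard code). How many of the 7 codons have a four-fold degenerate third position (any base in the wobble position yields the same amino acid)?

Codon 1 AAT (Asn): third position 2-fold.
Codon 2 CTC (Leu): third position 4-fold.
Codon 3 GCG (Ala): third position 4-fold.
Codon 4 TAC (Tyr): third position 2-fold.
Codon 5 GGT (Gly): third position 4-fold.
Codon 6 CGA (Arg): third position 4-fold.
Codon 7 CTA (Leu): third position 4-fold.
Four-fold degenerate third positions: 5.

5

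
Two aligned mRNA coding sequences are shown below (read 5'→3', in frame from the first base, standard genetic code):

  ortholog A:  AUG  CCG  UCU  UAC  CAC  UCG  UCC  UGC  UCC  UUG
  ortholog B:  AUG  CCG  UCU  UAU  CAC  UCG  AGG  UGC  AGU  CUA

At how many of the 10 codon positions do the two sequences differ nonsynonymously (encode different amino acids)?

Codon 1: AUG Met / AUG Met — identical.
Codon 2: CCG Pro / CCG Pro — identical.
Codon 3: UCU Ser / UCU Ser — identical.
Codon 4: UAC Tyr / UAU Tyr — synonymous.
Codon 5: CAC His / CAC His — identical.
Codon 6: UCG Ser / UCG Ser — identical.
Codon 7: UCC Ser / AGG Arg — nonsynonymous.
Codon 8: UGC Cys / UGC Cys — identical.
Codon 9: UCC Ser / AGU Ser — synonymous.
Codon 10: UUG Leu / CUA Leu — synonymous.
Nonsynonymous differences: 1.

1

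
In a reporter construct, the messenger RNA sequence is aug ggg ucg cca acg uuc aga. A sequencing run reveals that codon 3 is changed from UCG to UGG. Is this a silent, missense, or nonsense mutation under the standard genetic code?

missense

Position 8 falls in codon 3: UCG → Ser.
After the substitution the codon is UGG → Trp.
Ser ≠ Trp, so this is a missense mutation.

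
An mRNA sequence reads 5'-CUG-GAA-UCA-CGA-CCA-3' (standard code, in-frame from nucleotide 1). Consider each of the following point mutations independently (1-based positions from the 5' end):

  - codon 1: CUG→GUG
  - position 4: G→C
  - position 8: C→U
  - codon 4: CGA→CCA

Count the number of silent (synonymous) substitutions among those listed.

Codon 1: CUG (Leu) → GUG (Val) — missense.
Codon 2: GAA (Glu) → CAA (Gln) — missense.
Codon 3: UCA (Ser) → UUA (Leu) — missense.
Codon 4: CGA (Arg) → CCA (Pro) — missense.
Synonymous: 0 of 4.

0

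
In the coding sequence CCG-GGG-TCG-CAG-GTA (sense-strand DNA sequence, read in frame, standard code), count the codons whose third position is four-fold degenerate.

4

Codon 1 CCG (Pro): third position 4-fold.
Codon 2 GGG (Gly): third position 4-fold.
Codon 3 TCG (Ser): third position 4-fold.
Codon 4 CAG (Gln): third position 2-fold.
Codon 5 GTA (Val): third position 4-fold.
Four-fold degenerate third positions: 4.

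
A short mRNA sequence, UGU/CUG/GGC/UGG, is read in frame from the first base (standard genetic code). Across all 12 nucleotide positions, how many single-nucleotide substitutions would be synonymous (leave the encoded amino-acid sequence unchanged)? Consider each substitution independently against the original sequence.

Codon 1 (UGU, Cys): 1 synonymous substitution.
Codon 2 (CUG, Leu): 4 synonymous substitutions.
Codon 3 (GGC, Gly): 3 synonymous substitutions.
Codon 4 (UGG, Trp): 0 synonymous substitutions.
Total: 1 + 4 + 3 + 0 = 8.

8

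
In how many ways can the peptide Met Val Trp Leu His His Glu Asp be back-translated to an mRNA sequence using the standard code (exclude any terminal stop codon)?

Met: 1 codon.
Val: 4 codons.
Trp: 1 codon.
Leu: 6 codons.
His: 2 codons.
His: 2 codons.
Glu: 2 codons.
Asp: 2 codons.
1 × 4 × 1 × 6 × 2 × 2 × 2 × 2 = 384.

384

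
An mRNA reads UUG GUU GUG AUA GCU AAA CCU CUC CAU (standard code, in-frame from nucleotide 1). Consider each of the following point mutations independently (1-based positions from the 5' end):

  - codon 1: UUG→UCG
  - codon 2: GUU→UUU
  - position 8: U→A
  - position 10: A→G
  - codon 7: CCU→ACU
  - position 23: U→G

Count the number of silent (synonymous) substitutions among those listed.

0

Codon 1: UUG (Leu) → UCG (Ser) — missense.
Codon 2: GUU (Val) → UUU (Phe) — missense.
Codon 3: GUG (Val) → GAG (Glu) — missense.
Codon 4: AUA (Ile) → GUA (Val) — missense.
Codon 7: CCU (Pro) → ACU (Thr) — missense.
Codon 8: CUC (Leu) → CGC (Arg) — missense.
Synonymous: 0 of 6.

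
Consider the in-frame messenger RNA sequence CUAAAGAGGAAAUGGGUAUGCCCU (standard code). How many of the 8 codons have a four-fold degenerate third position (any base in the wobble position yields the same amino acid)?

Codon 1 CUA (Leu): third position 4-fold.
Codon 2 AAG (Lys): third position 2-fold.
Codon 3 AGG (Arg): third position 2-fold.
Codon 4 AAA (Lys): third position 2-fold.
Codon 5 UGG (Trp): third position 1-fold.
Codon 6 GUA (Val): third position 4-fold.
Codon 7 UGC (Cys): third position 2-fold.
Codon 8 CCU (Pro): third position 4-fold.
Four-fold degenerate third positions: 3.

3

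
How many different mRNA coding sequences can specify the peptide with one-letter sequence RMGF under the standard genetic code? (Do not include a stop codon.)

48

Arg: 6 codons.
Met: 1 codon.
Gly: 4 codons.
Phe: 2 codons.
6 × 1 × 4 × 2 = 48.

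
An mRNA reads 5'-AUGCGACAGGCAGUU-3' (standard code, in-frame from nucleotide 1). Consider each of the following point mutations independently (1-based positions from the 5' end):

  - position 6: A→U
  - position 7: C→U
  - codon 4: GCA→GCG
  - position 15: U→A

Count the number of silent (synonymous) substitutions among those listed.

3

Codon 2: CGA (Arg) → CGU (Arg) — synonymous.
Codon 3: CAG (Gln) → UAG (Stop) — nonsense.
Codon 4: GCA (Ala) → GCG (Ala) — synonymous.
Codon 5: GUU (Val) → GUA (Val) — synonymous.
Synonymous: 3 of 4.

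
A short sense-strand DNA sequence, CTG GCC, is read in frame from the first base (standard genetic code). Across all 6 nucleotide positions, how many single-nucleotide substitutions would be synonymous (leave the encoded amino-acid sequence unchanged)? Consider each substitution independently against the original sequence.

7

Codon 1 (CTG, Leu): 4 synonymous substitutions.
Codon 2 (GCC, Ala): 3 synonymous substitutions.
Total: 4 + 3 = 7.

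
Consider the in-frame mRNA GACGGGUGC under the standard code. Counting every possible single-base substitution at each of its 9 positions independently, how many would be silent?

Codon 1 (GAC, Asp): 1 synonymous substitution.
Codon 2 (GGG, Gly): 3 synonymous substitutions.
Codon 3 (UGC, Cys): 1 synonymous substitution.
Total: 1 + 3 + 1 = 5.

5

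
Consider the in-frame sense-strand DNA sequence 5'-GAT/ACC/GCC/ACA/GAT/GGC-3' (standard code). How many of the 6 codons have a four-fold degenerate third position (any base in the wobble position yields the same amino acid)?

4

Codon 1 GAT (Asp): third position 2-fold.
Codon 2 ACC (Thr): third position 4-fold.
Codon 3 GCC (Ala): third position 4-fold.
Codon 4 ACA (Thr): third position 4-fold.
Codon 5 GAT (Asp): third position 2-fold.
Codon 6 GGC (Gly): third position 4-fold.
Four-fold degenerate third positions: 4.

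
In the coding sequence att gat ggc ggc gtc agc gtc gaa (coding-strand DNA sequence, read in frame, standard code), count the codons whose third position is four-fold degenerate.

Codon 1 ATT (Ile): third position 3-fold.
Codon 2 GAT (Asp): third position 2-fold.
Codon 3 GGC (Gly): third position 4-fold.
Codon 4 GGC (Gly): third position 4-fold.
Codon 5 GTC (Val): third position 4-fold.
Codon 6 AGC (Ser): third position 2-fold.
Codon 7 GTC (Val): third position 4-fold.
Codon 8 GAA (Glu): third position 2-fold.
Four-fold degenerate third positions: 4.

4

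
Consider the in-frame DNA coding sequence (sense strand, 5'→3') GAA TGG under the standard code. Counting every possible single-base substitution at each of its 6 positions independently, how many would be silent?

1

Codon 1 (GAA, Glu): 1 synonymous substitution.
Codon 2 (TGG, Trp): 0 synonymous substitutions.
Total: 1 + 0 = 1.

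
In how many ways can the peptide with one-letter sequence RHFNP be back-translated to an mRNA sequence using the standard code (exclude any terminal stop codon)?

192

Arg: 6 codons.
His: 2 codons.
Phe: 2 codons.
Asn: 2 codons.
Pro: 4 codons.
6 × 2 × 2 × 2 × 4 = 192.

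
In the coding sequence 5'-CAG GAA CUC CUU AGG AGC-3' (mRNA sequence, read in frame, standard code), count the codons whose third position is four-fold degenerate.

2

Codon 1 CAG (Gln): third position 2-fold.
Codon 2 GAA (Glu): third position 2-fold.
Codon 3 CUC (Leu): third position 4-fold.
Codon 4 CUU (Leu): third position 4-fold.
Codon 5 AGG (Arg): third position 2-fold.
Codon 6 AGC (Ser): third position 2-fold.
Four-fold degenerate third positions: 2.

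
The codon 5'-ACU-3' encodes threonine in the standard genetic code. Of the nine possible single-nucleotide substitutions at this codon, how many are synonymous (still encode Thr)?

Position 1: none → 0 synonymous.
Position 2: none → 0 synonymous.
Position 3: ACC, ACA, ACG → 3 synonymous.
Total: 0 + 0 + 3 = 3.

3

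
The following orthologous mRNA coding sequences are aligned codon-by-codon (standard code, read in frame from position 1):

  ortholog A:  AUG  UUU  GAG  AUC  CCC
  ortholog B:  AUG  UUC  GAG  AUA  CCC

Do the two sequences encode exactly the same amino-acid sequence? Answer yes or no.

yes

Codon 1: AUG Met / AUG Met — identical.
Codon 2: UUU Phe / UUC Phe — synonymous.
Codon 3: GAG Glu / GAG Glu — identical.
Codon 4: AUC Ile / AUA Ile — synonymous.
Codon 5: CCC Pro / CCC Pro — identical.
Nonsynonymous differences: 0 → same protein.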